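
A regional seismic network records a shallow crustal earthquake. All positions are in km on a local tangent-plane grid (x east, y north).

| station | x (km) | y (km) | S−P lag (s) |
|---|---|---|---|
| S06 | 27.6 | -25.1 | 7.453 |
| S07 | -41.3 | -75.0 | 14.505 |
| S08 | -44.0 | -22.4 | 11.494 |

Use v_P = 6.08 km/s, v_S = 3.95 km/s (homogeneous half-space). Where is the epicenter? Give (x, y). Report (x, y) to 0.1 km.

(62.6, 51.3)

Distance from S−P lag: d = Δt · v_P v_S / (v_P − v_S) = Δt · (6.08·3.95)/(6.08−3.95) ≈ 11.2751·Δt.
So d_S06 = 84.03, d_S07 = 163.55, d_S08 = 129.60 km.
Circle about each station: (x − 27.6)² + (y + 25.1)² = 84.03²; (x + 41.3)² + (y + 75.0)² = 163.55²; (x + 44.0)² + (y + 22.4)² = 129.60².
Subtracting the S06 equation from the S07 and S08 equations removes the quadratic terms:
-137.8 x − 99.8 y = -13748.64
-143.2 x + 5.4 y = -8689.13
Solving the 2×2 system: x ≈ 62.6, y ≈ 51.3 km.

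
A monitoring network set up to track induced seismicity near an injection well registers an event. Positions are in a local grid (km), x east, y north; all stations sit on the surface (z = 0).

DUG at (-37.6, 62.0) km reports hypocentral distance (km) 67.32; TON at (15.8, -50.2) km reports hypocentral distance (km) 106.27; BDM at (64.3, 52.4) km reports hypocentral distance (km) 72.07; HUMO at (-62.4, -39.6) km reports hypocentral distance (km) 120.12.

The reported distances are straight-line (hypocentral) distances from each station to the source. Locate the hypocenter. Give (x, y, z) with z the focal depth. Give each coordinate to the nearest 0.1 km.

(9.0, 45.5, 45.7)

Each station gives a sphere (x−x_i)² + (y−y_i)² + z² = d_i² (stations at z=0).
Subtracting the DUG sphere from TON and BDM: z² cancels, leaving linear equations in x and y:
106.8 x − 224.4 y = -9249.41
203.8 x − 19.2 y = 960.39
Solving: x ≈ 8.999, y ≈ 45.501 km (keep extra digits for the depth step; rounded: 9.0, 45.5).
Then from the DUG sphere: z² = 67.32² − (x + 37.6)² − (y − 62.0)² with x = 8.999, y = 45.501, so z ≈ 45.698 ≈ 45.7 km.
Check against HUMO (with the unrounded solution): distance 120.12 ≈ 120.12 km. ✓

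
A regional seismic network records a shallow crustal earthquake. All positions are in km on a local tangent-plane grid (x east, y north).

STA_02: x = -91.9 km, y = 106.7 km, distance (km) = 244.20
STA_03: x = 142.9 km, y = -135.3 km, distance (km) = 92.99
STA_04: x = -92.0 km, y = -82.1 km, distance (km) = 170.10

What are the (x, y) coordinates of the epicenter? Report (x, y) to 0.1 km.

x ≈ 77.6 km, y ≈ -69.1 km

Circle about each station: (x + 91.9)² + (y − 106.7)² = 244.20²; (x − 142.9)² + (y + 135.3)² = 92.99²; (x + 92.0)² + (y + 82.1)² = 170.10².
Subtracting the STA_02 equation from the STA_03 and STA_04 equations removes the quadratic terms:
469.6 x − 484.0 y = 69882.50
-0.2 x − 377.6 y = 26073.54
Solving the 2×2 system: x ≈ 77.6, y ≈ -69.1 km.
Check against STA_02 (with the unrounded x, y): √((x + 91.9)²+(y − 106.7)²) = 244.20 ≈ 244.20 km. ✓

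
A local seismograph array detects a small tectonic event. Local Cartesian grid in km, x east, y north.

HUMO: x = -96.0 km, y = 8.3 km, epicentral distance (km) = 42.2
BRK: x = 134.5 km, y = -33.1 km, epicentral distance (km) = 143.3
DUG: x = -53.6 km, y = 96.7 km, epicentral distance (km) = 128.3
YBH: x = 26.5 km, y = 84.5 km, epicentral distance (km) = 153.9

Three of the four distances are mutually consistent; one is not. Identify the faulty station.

Solve using three stations at a time. Using HUMO, DUG, YBH (subtract circle equations pairwise → linear system) gives (x, y) ≈ (-76.9, -29.5).
Distances from that point to each station vs reported:
  HUMO: calculated 42.3 vs reported 42.2 → residual 0.1 km
  BRK: calculated 211.5 vs reported 143.3 → residual 68.2 km
  DUG: calculated 128.3 vs reported 128.3 → residual 0.0 km
  YBH: calculated 153.9 vs reported 153.9 → residual 0.0 km
HUMO, DUG, YBH are mutually consistent (residuals ≈ 0); BRK is off by 68.2 km.

BRK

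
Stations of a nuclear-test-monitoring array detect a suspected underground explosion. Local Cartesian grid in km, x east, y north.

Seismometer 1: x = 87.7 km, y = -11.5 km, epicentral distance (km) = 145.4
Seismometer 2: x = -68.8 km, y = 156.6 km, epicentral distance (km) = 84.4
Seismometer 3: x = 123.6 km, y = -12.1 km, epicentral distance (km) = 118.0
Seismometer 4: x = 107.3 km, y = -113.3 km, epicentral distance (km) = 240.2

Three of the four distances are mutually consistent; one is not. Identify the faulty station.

Solve using three stations at a time. Using Seismometer 1, Seismometer 2, Seismometer 4 (subtract circle equations pairwise → linear system) gives (x, y) ≈ (-9.6, 96.5).
Distances from that point to each station vs reported:
  Seismometer 1: calculated 145.4 vs reported 145.4 → residual 0.0 km
  Seismometer 2: calculated 84.4 vs reported 84.4 → residual 0.0 km
  Seismometer 3: calculated 171.9 vs reported 118.0 → residual 53.9 km
  Seismometer 4: calculated 240.2 vs reported 240.2 → residual 0.0 km
Seismometer 1, Seismometer 2, Seismometer 4 are mutually consistent (residuals ≈ 0); Seismometer 3 is off by 53.9 km.

Seismometer 3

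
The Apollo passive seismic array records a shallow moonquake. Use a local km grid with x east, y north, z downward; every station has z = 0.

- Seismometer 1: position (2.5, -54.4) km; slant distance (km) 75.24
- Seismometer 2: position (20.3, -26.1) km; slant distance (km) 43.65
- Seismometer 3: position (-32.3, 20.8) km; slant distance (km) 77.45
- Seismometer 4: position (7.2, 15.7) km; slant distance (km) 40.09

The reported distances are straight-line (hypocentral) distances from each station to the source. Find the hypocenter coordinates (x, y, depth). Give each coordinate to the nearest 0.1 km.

(41.6, 7.1, 18.7)

Each station gives a sphere (x−x_i)² + (y−y_i)² + z² = d_i² (stations at z=0).
Subtracting the Seismometer 1 sphere from Seismometer 2 and Seismometer 3: z² cancels, leaving linear equations in x and y:
35.6 x + 56.6 y = 1883.43
-69.6 x + 150.4 y = -1827.12
Solving: x ≈ 41.607, y ≈ 7.106 km (keep extra digits for the depth step; rounded: 41.6, 7.1).
Then from the Seismometer 1 sphere: z² = 75.24² − (x − 2.5)² − (y + 54.4)² with x = 41.607, y = 7.106, so z ≈ 18.674 ≈ 18.7 km.
Check against Seismometer 4 (with the unrounded solution): distance 40.08 ≈ 40.09 km. ✓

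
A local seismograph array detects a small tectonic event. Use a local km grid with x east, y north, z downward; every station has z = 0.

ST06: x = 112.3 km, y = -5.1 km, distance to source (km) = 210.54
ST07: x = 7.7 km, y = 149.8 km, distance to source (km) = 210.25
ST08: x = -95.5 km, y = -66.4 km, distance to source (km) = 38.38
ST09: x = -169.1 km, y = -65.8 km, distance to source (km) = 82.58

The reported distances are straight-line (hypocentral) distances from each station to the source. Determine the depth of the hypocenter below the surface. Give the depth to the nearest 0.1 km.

Each station gives a sphere (x−x_i)² + (y−y_i)² + z² = d_i² (stations at z=0).
Subtracting the ST06 sphere from ST07 and ST08: z² cancels, leaving linear equations in x and y:
-209.2 x + 309.8 y = 9984.06
-415.6 x − 122.6 y = 43745.98
Solving: x ≈ -95.703, y ≈ -32.398 km (keep extra digits for the depth step; rounded: -95.7, -32.4).
Then from the ST06 sphere: z² = 210.54² − (x − 112.3)² − (y + 5.1)² with x = -95.703, y = -32.398, so z ≈ 17.795 ≈ 17.8 km.

17.8 km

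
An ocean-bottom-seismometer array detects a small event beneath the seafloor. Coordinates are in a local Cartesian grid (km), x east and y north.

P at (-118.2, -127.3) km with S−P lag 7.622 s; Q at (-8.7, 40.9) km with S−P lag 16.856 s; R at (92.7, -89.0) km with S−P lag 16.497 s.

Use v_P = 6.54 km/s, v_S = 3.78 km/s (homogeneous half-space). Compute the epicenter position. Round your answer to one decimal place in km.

Distance from S−P lag: d = Δt · v_P v_S / (v_P − v_S) = Δt · (6.54·3.78)/(6.54−3.78) ≈ 8.9570·Δt.
So d_P = 68.27, d_Q = 150.98, d_R = 147.76 km.
Circle about each station: (x + 118.2)² + (y + 127.3)² = 68.27²; (x + 8.7)² + (y − 40.9)² = 150.98²; (x − 92.7)² + (y + 89.0)² = 147.76².
Subtracting the P equation from the Q and R equations removes the quadratic terms:
219.0 x + 336.4 y = -46562.20
421.8 x + 76.6 y = -30834.46
Solving the 2×2 system: x ≈ -54.4, y ≈ -103.0 km.

-54.4 km east, -103.0 km north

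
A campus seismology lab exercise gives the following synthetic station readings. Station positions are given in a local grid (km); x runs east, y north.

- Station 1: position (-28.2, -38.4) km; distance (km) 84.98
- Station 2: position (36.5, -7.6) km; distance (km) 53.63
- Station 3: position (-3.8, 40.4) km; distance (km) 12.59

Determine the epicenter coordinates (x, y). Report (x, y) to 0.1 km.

(8.6, 38.2)

Circle about each station: (x + 28.2)² + (y + 38.4)² = 84.98²; (x − 36.5)² + (y + 7.6)² = 53.63²; (x + 3.8)² + (y − 40.4)² = 12.59².
Subtracting pairs of circle equations eliminates x²+y² and gives linear equations (the radical axes):
129.4 x + 61.6 y = 3465.63
48.8 x + 157.6 y = 6439.89
Solving the 2×2 system: x ≈ 8.6, y ≈ 38.2 km.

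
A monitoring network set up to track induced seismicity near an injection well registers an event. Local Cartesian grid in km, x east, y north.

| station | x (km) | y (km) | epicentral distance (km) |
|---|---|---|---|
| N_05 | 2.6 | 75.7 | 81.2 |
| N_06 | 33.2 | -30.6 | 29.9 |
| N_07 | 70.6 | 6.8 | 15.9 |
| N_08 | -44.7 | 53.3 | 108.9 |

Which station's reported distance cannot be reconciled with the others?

Solve using three stations at a time. Using N_05, N_07, N_08 (subtract circle equations pairwise → linear system) gives (x, y) ≈ (57.6, 16.0).
Distances from that point to each station vs reported:
  N_05: calculated 81.2 vs reported 81.2 → residual 0.0 km
  N_06: calculated 52.6 vs reported 29.9 → residual 22.7 km
  N_07: calculated 15.9 vs reported 15.9 → residual 0.0 km
  N_08: calculated 108.9 vs reported 108.9 → residual 0.0 km
N_05, N_07, N_08 are mutually consistent (residuals ≈ 0); N_06 is off by 22.7 km.

N_06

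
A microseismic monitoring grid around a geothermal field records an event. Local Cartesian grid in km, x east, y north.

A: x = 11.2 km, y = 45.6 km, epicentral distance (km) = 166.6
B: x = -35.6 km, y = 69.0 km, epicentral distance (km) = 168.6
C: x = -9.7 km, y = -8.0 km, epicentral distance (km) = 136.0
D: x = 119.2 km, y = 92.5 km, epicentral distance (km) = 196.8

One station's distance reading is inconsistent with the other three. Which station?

B

Solve using three stations at a time. Using A, C, D (subtract circle equations pairwise → linear system) gives (x, y) ≈ (88.6, -101.8).
Distances from that point to each station vs reported:
  A: calculated 166.5 vs reported 166.6 → residual 0.1 km
  B: calculated 211.2 vs reported 168.6 → residual 42.6 km
  C: calculated 135.9 vs reported 136.0 → residual 0.1 km
  D: calculated 196.7 vs reported 196.8 → residual 0.1 km
A, C, D are mutually consistent (residuals ≈ 0); B is off by 42.6 km.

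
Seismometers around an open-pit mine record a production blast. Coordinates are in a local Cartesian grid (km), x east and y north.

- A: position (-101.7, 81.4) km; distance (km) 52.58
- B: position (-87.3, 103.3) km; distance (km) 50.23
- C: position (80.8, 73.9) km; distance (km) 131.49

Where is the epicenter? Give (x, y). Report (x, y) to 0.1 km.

x ≈ -50.6 km, y ≈ 69.0 km

Circle about each station: (x + 101.7)² + (y − 81.4)² = 52.58²; (x + 87.3)² + (y − 103.3)² = 50.23²; (x − 80.8)² + (y − 73.9)² = 131.49².
Subtracting the A equation from the B and C equations removes the quadratic terms:
28.8 x + 43.8 y = 1564.93
365.0 x − 15.0 y = -19503.96
Solving the 2×2 system: x ≈ -50.6, y ≈ 69.0 km.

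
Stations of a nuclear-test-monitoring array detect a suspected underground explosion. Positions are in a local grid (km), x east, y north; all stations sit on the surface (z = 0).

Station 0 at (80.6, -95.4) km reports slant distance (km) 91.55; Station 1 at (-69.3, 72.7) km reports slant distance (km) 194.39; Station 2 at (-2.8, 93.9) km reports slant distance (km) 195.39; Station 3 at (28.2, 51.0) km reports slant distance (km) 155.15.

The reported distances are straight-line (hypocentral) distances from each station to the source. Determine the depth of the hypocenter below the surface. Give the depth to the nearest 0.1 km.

z ≈ 64.7 km

Each station gives a sphere (x−x_i)² + (y−y_i)² + z² = d_i² (stations at z=0).
Subtracting the Station 0 sphere from Station 1 and Station 2: z² cancels, leaving linear equations in x and y:
-299.8 x + 336.2 y = -34915.81
-166.8 x + 378.6 y = -36568.32
Solving: x ≈ 16.105, y ≈ -89.493 km (keep extra digits for the depth step; rounded: 16.1, -89.5).
Then from the Station 0 sphere: z² = 91.55² − (x − 80.6)² − (y + 95.4)² with x = 16.105, y = -89.493, so z ≈ 64.706 ≈ 64.7 km.
Check against Station 3 (with the unrounded solution): distance 155.15 ≈ 155.15 km. ✓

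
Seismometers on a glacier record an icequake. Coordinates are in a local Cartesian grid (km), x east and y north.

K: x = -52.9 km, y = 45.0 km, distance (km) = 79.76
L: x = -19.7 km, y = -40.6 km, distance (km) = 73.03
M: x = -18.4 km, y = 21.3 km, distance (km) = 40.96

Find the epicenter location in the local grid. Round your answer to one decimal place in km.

Circle about each station: (x + 52.9)² + (y − 45.0)² = 79.76²; (x + 19.7)² + (y + 40.6)² = 73.03²; (x + 18.4)² + (y − 21.3)² = 40.96².
Subtracting the K equation from the L and M equations removes the quadratic terms:
66.4 x − 171.2 y = -1758.68
69.0 x − 47.4 y = 652.78
Solving the 2×2 system: x ≈ 22.5, y ≈ 19.0 km.
Check against K (with the unrounded x, y): √((x + 52.9)²+(y − 45.0)²) = 79.77 ≈ 79.76 km. ✓

(22.5, 19.0)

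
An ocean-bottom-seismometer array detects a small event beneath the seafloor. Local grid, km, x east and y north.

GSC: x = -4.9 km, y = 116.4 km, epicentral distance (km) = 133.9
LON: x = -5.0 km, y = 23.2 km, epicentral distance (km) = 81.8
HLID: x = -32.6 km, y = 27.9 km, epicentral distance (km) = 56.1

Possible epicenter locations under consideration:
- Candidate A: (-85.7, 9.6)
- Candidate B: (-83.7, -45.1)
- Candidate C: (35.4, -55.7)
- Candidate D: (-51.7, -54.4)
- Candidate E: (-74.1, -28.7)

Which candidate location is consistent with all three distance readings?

Candidate A

For each candidate, compare |candidate − station| to the reported distance:
Candidate A: residuals GSC 0.0, LON 0.0, HLID 0.1 → max 0.1 km
Candidate B: residuals GSC 45.8, LON 22.4, HLID 33.0 → max 45.8 km
Candidate C: residuals GSC 42.9, LON 6.8, HLID 51.7 → max 51.7 km
Candidate D: residuals GSC 43.2, LON 8.8, HLID 28.4 → max 43.2 km
Candidate E: residuals GSC 26.9, LON 4.6, HLID 14.1 → max 26.9 km
Only Candidate A has all residuals ≈ 0.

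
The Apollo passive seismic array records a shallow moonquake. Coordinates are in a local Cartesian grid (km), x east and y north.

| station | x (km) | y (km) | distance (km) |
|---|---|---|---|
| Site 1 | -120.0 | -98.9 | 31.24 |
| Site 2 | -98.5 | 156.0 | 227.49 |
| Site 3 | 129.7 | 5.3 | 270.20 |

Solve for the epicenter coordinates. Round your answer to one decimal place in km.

(-130.0, -69.3)

Circle about each station: (x + 120.0)² + (y + 98.9)² = 31.24²; (x + 98.5)² + (y − 156.0)² = 227.49²; (x − 129.7)² + (y − 5.3)² = 270.20².
Subtracting the Site 1 equation from the Site 2 and Site 3 equations removes the quadratic terms:
43.0 x + 509.8 y = -40918.72
499.4 x + 208.4 y = -79363.13
Solving the 2×2 system: x ≈ -130.0, y ≈ -69.3 km.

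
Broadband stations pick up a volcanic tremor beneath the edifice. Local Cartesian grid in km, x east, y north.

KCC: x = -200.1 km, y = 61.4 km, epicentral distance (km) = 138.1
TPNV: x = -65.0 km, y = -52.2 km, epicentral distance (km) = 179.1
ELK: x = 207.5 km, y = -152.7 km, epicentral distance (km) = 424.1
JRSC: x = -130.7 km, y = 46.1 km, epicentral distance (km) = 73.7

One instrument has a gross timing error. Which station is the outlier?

KCC

Solve using three stations at a time. Using TPNV, ELK, JRSC (subtract circle equations pairwise → linear system) gives (x, y) ≈ (-118.3, 118.8).
Distances from that point to each station vs reported:
  KCC: calculated 99.9 vs reported 138.1 → residual 38.2 km
  TPNV: calculated 179.1 vs reported 179.1 → residual 0.0 km
  ELK: calculated 424.1 vs reported 424.1 → residual 0.0 km
  JRSC: calculated 73.7 vs reported 73.7 → residual 0.0 km
TPNV, ELK, JRSC are mutually consistent (residuals ≈ 0); KCC is off by 38.2 km.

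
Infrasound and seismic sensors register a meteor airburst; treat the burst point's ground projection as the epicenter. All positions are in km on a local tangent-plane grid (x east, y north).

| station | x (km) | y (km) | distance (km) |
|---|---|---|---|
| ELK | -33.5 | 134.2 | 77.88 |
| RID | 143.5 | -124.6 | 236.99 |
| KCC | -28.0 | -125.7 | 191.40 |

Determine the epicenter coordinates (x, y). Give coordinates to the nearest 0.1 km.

x ≈ -0.4 km, y ≈ 63.7 km

Circle about each station: (x + 33.5)² + (y − 134.2)² = 77.88²; (x − 143.5)² + (y + 124.6)² = 236.99²; (x + 28.0)² + (y + 125.7)² = 191.40².
Subtracting pairs of circle equations eliminates x²+y² and gives linear equations (the radical axes):
354.0 x − 517.6 y = -33113.45
11.0 x − 519.8 y = -33116.07
Solving the 2×2 system: x ≈ -0.4, y ≈ 63.7 km.
Check against ELK (with the unrounded x, y): √((x + 33.5)²+(y − 134.2)²) = 77.88 ≈ 77.88 km. ✓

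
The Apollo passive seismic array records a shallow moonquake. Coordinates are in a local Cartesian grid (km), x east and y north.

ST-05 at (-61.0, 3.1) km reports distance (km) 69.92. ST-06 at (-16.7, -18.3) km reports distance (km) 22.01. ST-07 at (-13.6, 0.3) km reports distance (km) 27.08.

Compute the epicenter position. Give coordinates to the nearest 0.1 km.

(5.3, -19.1)

Circle about each station: (x + 61.0)² + (y − 3.1)² = 69.92²; (x + 16.7)² + (y + 18.3)² = 22.01²; (x + 13.6)² + (y − 0.3)² = 27.08².
Subtracting the ST-05 equation from the ST-06 and ST-07 equations removes the quadratic terms:
88.6 x − 42.8 y = 1287.54
94.8 x − 5.6 y = 609.92
Solving the 2×2 system: x ≈ 5.3, y ≈ -19.1 km.
Check against ST-05 (with the unrounded x, y): √((x + 61.0)²+(y − 3.1)²) = 69.92 ≈ 69.92 km. ✓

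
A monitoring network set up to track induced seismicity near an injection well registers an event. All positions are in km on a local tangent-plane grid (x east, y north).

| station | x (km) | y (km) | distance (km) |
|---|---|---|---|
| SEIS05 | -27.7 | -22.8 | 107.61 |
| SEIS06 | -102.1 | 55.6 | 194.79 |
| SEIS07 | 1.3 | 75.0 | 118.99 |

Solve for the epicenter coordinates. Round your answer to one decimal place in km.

(79.6, -14.6)

Circle about each station: (x + 27.7)² + (y + 22.8)² = 107.61²; (x + 102.1)² + (y − 55.6)² = 194.79²; (x − 1.3)² + (y − 75.0)² = 118.99².
Subtracting the SEIS05 equation from the SEIS06 and SEIS07 equations removes the quadratic terms:
-148.8 x + 156.8 y = -14134.59
58.0 x + 195.6 y = 1760.85
Solving the 2×2 system: x ≈ 79.6, y ≈ -14.6 km.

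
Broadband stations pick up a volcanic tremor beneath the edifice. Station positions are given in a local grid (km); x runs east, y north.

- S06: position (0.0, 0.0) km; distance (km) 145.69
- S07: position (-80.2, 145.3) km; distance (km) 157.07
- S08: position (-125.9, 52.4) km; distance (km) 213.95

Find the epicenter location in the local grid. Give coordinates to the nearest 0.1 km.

Circle about each station: x² + y² = 145.69²; (x + 80.2)² + (y − 145.3)² = 157.07²; (x + 125.9)² + (y − 52.4)² = 213.95².
Subtracting the S06 equation from the S07 and S08 equations removes the quadratic terms:
-160.4 x + 290.6 y = 24098.72
-251.8 x + 104.8 y = -5952.46
Solving the 2×2 system: x ≈ 75.5, y ≈ 124.6 km.

x ≈ 75.5 km, y ≈ 124.6 km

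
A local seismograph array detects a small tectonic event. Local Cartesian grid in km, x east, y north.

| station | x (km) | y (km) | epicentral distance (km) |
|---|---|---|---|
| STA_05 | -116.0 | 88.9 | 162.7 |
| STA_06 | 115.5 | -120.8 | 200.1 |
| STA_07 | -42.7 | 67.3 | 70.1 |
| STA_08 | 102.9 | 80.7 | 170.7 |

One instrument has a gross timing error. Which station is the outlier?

STA_05

Solve using three stations at a time. Using STA_06, STA_07, STA_08 (subtract circle equations pairwise → linear system) gives (x, y) ≈ (-46.0, -2.7).
Distances from that point to each station vs reported:
  STA_05: calculated 115.3 vs reported 162.7 → residual 47.4 km
  STA_06: calculated 200.1 vs reported 200.1 → residual 0.0 km
  STA_07: calculated 70.1 vs reported 70.1 → residual 0.0 km
  STA_08: calculated 170.7 vs reported 170.7 → residual 0.0 km
STA_06, STA_07, STA_08 are mutually consistent (residuals ≈ 0); STA_05 is off by 47.4 km.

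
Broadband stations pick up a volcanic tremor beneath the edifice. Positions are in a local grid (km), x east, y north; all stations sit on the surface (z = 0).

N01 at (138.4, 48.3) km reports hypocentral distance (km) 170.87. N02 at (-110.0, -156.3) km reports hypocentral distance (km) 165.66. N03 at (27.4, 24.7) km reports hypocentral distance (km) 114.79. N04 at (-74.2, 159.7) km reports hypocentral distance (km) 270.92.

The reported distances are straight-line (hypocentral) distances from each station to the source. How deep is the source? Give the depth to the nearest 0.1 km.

30.4 km

Each station gives a sphere (x−x_i)² + (y−y_i)² + z² = d_i² (stations at z=0).
Subtracting the N01 sphere from N02 and N03: z² cancels, leaving linear equations in x and y:
-496.8 x − 409.2 y = 16795.56
-222.0 x − 47.2 y = -4106.79
Solving: x ≈ 36.699, y ≈ -85.600 km (keep extra digits for the depth step; rounded: 36.7, -85.6).
Then from the N01 sphere: z² = 170.87² − (x − 138.4)² − (y − 48.3)² with x = 36.699, y = -85.600, so z ≈ 30.402 ≈ 30.4 km.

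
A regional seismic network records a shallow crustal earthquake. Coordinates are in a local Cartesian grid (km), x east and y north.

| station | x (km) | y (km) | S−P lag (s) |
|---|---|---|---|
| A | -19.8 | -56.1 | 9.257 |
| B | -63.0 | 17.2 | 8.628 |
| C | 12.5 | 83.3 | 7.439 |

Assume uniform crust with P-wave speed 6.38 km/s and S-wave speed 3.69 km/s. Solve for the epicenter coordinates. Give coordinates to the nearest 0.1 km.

Distance from S−P lag: d = Δt · v_P v_S / (v_P − v_S) = Δt · (6.38·3.69)/(6.38−3.69) ≈ 8.7517·Δt.
So d_A = 81.01, d_B = 75.51, d_C = 65.10 km.
Circle about each station: (x + 19.8)² + (y + 56.1)² = 81.01²; (x + 63.0)² + (y − 17.2)² = 75.51²; (x − 12.5)² + (y − 83.3)² = 65.10².
Subtracting the A equation from the B and C equations removes the quadratic terms:
-86.4 x + 146.6 y = 1586.45
64.6 x + 278.8 y = 5880.50
Solving the 2×2 system: x ≈ 12.5, y ≈ 18.2 km.
Check against A (with the unrounded x, y): √((x + 19.8)²+(y + 56.1)²) = 81.01 ≈ 81.01 km. ✓

12.5 km east, 18.2 km north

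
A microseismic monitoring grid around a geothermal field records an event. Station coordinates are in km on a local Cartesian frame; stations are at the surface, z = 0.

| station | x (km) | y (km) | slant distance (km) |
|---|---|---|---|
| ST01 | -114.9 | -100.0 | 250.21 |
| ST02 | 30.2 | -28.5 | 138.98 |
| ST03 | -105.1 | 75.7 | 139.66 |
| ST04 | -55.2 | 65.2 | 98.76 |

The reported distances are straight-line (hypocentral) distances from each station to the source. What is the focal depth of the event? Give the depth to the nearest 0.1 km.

Each station gives a sphere (x−x_i)² + (y−y_i)² + z² = d_i² (stations at z=0).
Subtracting the ST01 sphere from ST02 and ST03: z² cancels, leaving linear equations in x and y:
290.2 x + 143.0 y = 21811.88
19.6 x + 351.4 y = 36674.62
Solving: x ≈ 24.404, y ≈ 103.006 km (keep extra digits for the depth step; rounded: 24.4, 103.0).
Then from the ST01 sphere: z² = 250.21² − (x + 114.9)² − (y + 100.0)² with x = 24.404, y = 103.006, so z ≈ 44.587 ≈ 44.6 km.

depth ≈ 44.6 km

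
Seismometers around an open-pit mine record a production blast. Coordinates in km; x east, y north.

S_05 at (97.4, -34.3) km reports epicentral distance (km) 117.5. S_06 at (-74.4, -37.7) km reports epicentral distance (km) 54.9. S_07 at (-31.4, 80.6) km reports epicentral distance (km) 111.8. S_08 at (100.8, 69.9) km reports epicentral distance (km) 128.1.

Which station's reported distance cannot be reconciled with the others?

S_08

Solve using three stations at a time. Using S_05, S_06, S_07 (subtract circle equations pairwise → linear system) gives (x, y) ≈ (-20.0, -30.6).
Distances from that point to each station vs reported:
  S_05: calculated 117.5 vs reported 117.5 → residual 0.0 km
  S_06: calculated 54.8 vs reported 54.9 → residual 0.1 km
  S_07: calculated 111.8 vs reported 111.8 → residual 0.0 km
  S_08: calculated 157.1 vs reported 128.1 → residual 29.0 km
S_05, S_06, S_07 are mutually consistent (residuals ≈ 0); S_08 is off by 29.0 km.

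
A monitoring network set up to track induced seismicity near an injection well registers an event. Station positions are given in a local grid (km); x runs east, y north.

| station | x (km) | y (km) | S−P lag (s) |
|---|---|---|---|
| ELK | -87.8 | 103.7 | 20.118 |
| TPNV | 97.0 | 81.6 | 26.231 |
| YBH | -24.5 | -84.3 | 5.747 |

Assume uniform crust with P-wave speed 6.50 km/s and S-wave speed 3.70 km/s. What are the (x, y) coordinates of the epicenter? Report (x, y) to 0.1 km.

Distance from S−P lag: d = Δt · v_P v_S / (v_P − v_S) = Δt · (6.50·3.70)/(6.50−3.70) ≈ 8.5893·Δt.
So d_ELK = 172.80, d_TPNV = 225.31, d_YBH = 49.36 km.
Circle about each station: (x + 87.8)² + (y − 103.7)² = 172.80²; (x − 97.0)² + (y − 81.6)² = 225.31²; (x + 24.5)² + (y + 84.3)² = 49.36².
Subtracting the ELK equation from the TPNV and YBH equations removes the quadratic terms:
369.6 x − 44.2 y = -23299.73
126.6 x − 376.0 y = 16667.64
Solving the 2×2 system: x ≈ -71.2, y ≈ -68.3 km.
Check against ELK (with the unrounded x, y): √((x + 87.8)²+(y − 103.7)²) = 172.80 ≈ 172.80 km. ✓

(-71.2, -68.3)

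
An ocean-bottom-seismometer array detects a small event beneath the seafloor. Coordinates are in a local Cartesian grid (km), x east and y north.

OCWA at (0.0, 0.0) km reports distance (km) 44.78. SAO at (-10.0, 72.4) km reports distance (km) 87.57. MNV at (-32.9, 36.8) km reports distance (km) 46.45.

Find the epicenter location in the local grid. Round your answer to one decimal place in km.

Circle about each station: x² + y² = 44.78²; (x + 10.0)² + (y − 72.4)² = 87.57²; (x + 32.9)² + (y − 36.8)² = 46.45².
Subtracting the OCWA equation from the SAO and MNV equations removes the quadratic terms:
-20.0 x + 144.8 y = -321.50
-65.8 x + 73.6 y = 2284.30
Solving the 2×2 system: x ≈ -44.0, y ≈ -8.3 km.

x ≈ -44.0 km, y ≈ -8.3 km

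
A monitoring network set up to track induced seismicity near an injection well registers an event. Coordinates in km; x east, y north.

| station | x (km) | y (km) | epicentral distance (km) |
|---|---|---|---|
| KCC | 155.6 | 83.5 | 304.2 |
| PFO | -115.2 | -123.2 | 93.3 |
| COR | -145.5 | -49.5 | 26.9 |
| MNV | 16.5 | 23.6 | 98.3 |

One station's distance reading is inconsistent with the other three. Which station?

Solve using three stations at a time. Using KCC, PFO, COR (subtract circle equations pairwise → linear system) gives (x, y) ≈ (-126.4, -30.6).
Distances from that point to each station vs reported:
  KCC: calculated 304.2 vs reported 304.2 → residual 0.0 km
  PFO: calculated 93.3 vs reported 93.3 → residual 0.0 km
  COR: calculated 26.9 vs reported 26.9 → residual 0.0 km
  MNV: calculated 152.8 vs reported 98.3 → residual 54.5 km
KCC, PFO, COR are mutually consistent (residuals ≈ 0); MNV is off by 54.5 km.

MNV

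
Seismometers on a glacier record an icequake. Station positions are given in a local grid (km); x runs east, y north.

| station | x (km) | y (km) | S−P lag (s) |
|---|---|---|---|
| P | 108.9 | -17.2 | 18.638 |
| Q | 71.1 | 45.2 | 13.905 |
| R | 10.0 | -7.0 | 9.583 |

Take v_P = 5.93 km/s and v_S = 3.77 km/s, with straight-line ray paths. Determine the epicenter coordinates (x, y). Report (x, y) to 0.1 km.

Distance from S−P lag: d = Δt · v_P v_S / (v_P − v_S) = Δt · (5.93·3.77)/(5.93−3.77) ≈ 10.3500·Δt.
So d_P = 192.90, d_Q = 143.92, d_R = 99.18 km.
Circle about each station: (x − 108.9)² + (y + 17.2)² = 192.90²; (x − 71.1)² + (y − 45.2)² = 143.92²; (x − 10.0)² + (y + 7.0)² = 99.18².
Subtracting the P equation from the Q and R equations removes the quadratic terms:
-75.6 x + 124.8 y = 11440.64
-197.8 x + 20.4 y = 15367.69
Solving the 2×2 system: x ≈ -72.8, y ≈ 47.6 km.

(-72.8, 47.6)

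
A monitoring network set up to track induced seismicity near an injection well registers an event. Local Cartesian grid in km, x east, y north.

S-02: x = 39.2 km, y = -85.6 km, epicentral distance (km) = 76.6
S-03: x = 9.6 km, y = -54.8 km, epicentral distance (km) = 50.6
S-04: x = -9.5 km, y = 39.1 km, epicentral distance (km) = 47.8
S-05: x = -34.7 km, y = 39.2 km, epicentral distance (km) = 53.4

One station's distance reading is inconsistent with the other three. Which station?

Solve using three stations at a time. Using S-03, S-04, S-05 (subtract circle equations pairwise → linear system) gives (x, y) ≈ (-11.0, -8.6).
Distances from that point to each station vs reported:
  S-02: calculated 91.9 vs reported 76.6 → residual 15.3 km
  S-03: calculated 50.6 vs reported 50.6 → residual 0.0 km
  S-04: calculated 47.8 vs reported 47.8 → residual 0.0 km
  S-05: calculated 53.4 vs reported 53.4 → residual 0.0 km
S-03, S-04, S-05 are mutually consistent (residuals ≈ 0); S-02 is off by 15.3 km.

S-02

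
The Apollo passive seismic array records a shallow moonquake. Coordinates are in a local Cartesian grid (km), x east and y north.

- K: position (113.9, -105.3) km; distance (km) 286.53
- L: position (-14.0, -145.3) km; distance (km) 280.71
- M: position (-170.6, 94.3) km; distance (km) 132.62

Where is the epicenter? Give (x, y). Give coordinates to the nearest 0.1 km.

Circle about each station: (x − 113.9)² + (y + 105.3)² = 286.53²; (x + 14.0)² + (y + 145.3)² = 280.71²; (x + 170.6)² + (y − 94.3)² = 132.62².
Subtracting the K equation from the L and M equations removes the quadratic terms:
-255.8 x − 80.0 y = 548.13
-569.0 x + 399.2 y = 78446.93
Solving the 2×2 system: x ≈ -44.0, y ≈ 133.8 km.

x ≈ -44.0 km, y ≈ 133.8 km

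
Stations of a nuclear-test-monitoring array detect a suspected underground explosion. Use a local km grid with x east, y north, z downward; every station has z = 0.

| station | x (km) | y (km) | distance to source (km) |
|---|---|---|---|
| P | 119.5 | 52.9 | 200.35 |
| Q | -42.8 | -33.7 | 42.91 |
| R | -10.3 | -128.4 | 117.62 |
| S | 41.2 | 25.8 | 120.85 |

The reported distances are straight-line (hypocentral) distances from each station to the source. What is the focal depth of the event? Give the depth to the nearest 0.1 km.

39.4 km

Each station gives a sphere (x−x_i)² + (y−y_i)² + z² = d_i² (stations at z=0).
Subtracting the P sphere from Q and R: z² cancels, leaving linear equations in x and y:
-324.6 x − 173.2 y = 24187.72
-259.6 x − 362.6 y = 25819.65
Solving: x ≈ -59.096, y ≈ -28.898 km (keep extra digits for the depth step; rounded: -59.1, -28.9).
Then from the P sphere: z² = 200.35² − (x − 119.5)² − (y − 52.9)² with x = -59.096, y = -28.898, so z ≈ 39.404 ≈ 39.4 km.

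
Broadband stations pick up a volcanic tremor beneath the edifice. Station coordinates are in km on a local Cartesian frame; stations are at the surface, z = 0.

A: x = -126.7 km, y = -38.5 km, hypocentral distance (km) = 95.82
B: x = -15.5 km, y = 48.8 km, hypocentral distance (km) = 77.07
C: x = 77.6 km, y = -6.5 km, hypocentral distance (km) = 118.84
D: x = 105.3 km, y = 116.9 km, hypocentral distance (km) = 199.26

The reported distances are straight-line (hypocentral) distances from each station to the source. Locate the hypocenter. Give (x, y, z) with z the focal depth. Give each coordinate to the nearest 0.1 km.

Each station gives a sphere (x−x_i)² + (y−y_i)² + z² = d_i² (stations at z=0).
Subtracting the A sphere from B and C: z² cancels, leaving linear equations in x and y:
222.4 x + 174.6 y = -11671.76
408.6 x + 64.0 y = -16412.60
Solving: x ≈ -37.099, y ≈ -19.593 km (keep extra digits for the depth step; rounded: -37.1, -19.6).
Then from the A sphere: z² = 95.82² − (x + 126.7)² − (y + 38.5)² with x = -37.099, y = -19.593, so z ≈ 28.207 ≈ 28.2 km.

x ≈ -37.1 km, y ≈ -19.6 km, depth ≈ 28.2 km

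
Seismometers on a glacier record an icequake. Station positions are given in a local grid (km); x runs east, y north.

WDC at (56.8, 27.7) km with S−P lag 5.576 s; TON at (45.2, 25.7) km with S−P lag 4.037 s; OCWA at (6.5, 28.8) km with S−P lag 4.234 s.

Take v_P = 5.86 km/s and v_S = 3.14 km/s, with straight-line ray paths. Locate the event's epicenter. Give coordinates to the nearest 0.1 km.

Distance from S−P lag: d = Δt · v_P v_S / (v_P − v_S) = Δt · (5.86·3.14)/(5.86−3.14) ≈ 6.7649·Δt.
So d_WDC = 37.72, d_TON = 27.31, d_OCWA = 28.64 km.
Circle about each station: (x − 56.8)² + (y − 27.7)² = 37.72²; (x − 45.2)² + (y − 25.7)² = 27.31²; (x − 6.5)² + (y − 28.8)² = 28.64².
Subtracting the WDC equation from the TON and OCWA equations removes the quadratic terms:
-23.2 x − 4.0 y = -613.04
-100.6 x + 2.2 y = -2519.29
Solving the 2×2 system: x ≈ 25.2, y ≈ 7.1 km.

25.2 km east, 7.1 km north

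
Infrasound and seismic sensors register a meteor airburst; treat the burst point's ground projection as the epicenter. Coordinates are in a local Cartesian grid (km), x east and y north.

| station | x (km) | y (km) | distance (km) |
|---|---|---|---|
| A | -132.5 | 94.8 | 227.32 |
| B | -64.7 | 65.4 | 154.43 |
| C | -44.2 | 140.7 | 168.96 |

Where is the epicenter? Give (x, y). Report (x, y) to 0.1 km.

86.4 km east, 33.5 km north

Circle about each station: (x + 132.5)² + (y − 94.8)² = 227.32²; (x + 64.7)² + (y − 65.4)² = 154.43²; (x + 44.2)² + (y − 140.7)² = 168.96².
Subtracting pairs of circle equations eliminates x²+y² and gives linear equations (the radical axes):
135.6 x − 58.8 y = 9745.72
176.6 x + 91.8 y = 18333.74
Solving the 2×2 system: x ≈ 86.4, y ≈ 33.5 km.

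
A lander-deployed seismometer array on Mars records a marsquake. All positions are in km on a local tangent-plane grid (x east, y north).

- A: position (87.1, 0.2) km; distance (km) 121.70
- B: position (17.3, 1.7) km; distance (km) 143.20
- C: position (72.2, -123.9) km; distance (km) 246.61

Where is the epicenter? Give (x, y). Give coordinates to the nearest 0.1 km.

Circle about each station: (x − 87.1)² + (y − 0.2)² = 121.70²; (x − 17.3)² + (y − 1.7)² = 143.20²; (x − 72.2)² + (y + 123.9)² = 246.61².
Subtracting pairs of circle equations eliminates x²+y² and gives linear equations (the radical axes):
-139.6 x + 3.0 y = -12979.62
-29.8 x − 248.2 y = -33028.00
Solving the 2×2 system: x ≈ 95.6, y ≈ 121.6 km.

x ≈ 95.6 km, y ≈ 121.6 km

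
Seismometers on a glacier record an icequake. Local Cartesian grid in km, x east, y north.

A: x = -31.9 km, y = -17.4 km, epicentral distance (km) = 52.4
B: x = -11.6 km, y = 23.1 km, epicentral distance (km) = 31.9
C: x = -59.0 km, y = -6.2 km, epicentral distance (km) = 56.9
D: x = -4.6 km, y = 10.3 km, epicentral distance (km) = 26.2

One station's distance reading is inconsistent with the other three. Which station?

Solve using three stations at a time. Using A, C, D (subtract circle equations pairwise → linear system) gives (x, y) ≈ (-17.8, 33.2).
Distances from that point to each station vs reported:
  A: calculated 52.5 vs reported 52.4 → residual 0.1 km
  B: calculated 11.8 vs reported 31.9 → residual 20.1 km
  C: calculated 57.0 vs reported 56.9 → residual 0.1 km
  D: calculated 26.4 vs reported 26.2 → residual 0.2 km
A, C, D are mutually consistent (residuals ≈ 0); B is off by 20.1 km.

B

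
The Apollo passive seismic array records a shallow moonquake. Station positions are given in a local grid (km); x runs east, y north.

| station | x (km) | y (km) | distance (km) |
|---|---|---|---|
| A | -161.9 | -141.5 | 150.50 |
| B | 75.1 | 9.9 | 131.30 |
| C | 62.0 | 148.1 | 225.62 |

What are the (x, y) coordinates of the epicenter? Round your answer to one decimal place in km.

Circle about each station: (x + 161.9)² + (y + 141.5)² = 150.50²; (x − 75.1)² + (y − 9.9)² = 131.30²; (x − 62.0)² + (y − 148.1)² = 225.62².
Subtracting pairs of circle equations eliminates x²+y² and gives linear equations (the radical axes):
474.0 x + 302.8 y = -35085.28
447.8 x + 579.2 y = -48710.38
Solving the 2×2 system: x ≈ -40.1, y ≈ -53.1 km.

x ≈ -40.1 km, y ≈ -53.1 km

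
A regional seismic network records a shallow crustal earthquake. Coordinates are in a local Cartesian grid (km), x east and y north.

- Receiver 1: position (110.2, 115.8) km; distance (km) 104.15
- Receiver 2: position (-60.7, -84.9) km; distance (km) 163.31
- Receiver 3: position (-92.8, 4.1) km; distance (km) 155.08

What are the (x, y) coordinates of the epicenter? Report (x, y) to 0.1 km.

Circle about each station: (x − 110.2)² + (y − 115.8)² = 104.15²; (x + 60.7)² + (y + 84.9)² = 163.31²; (x + 92.8)² + (y − 4.1)² = 155.08².
Subtracting the Receiver 1 equation from the Receiver 2 and Receiver 3 equations removes the quadratic terms:
-341.8 x − 401.4 y = -30484.11
-406.0 x − 223.4 y = -30127.61
Solving the 2×2 system: x ≈ 61.0, y ≈ 24.0 km.
Check against Receiver 1 (with the unrounded x, y): √((x − 110.2)²+(y − 115.8)²) = 104.15 ≈ 104.15 km. ✓

(61.0, 24.0)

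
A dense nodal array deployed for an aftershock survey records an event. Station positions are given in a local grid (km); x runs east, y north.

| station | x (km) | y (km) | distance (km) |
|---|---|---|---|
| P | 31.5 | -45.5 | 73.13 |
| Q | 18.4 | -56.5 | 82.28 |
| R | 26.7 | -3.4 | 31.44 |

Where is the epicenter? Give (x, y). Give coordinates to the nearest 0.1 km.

14.8 km east, 25.7 km north

Circle about each station: (x − 31.5)² + (y + 45.5)² = 73.13²; (x − 18.4)² + (y + 56.5)² = 82.28²; (x − 26.7)² + (y + 3.4)² = 31.44².
Subtracting the P equation from the Q and R equations removes the quadratic terms:
-26.2 x − 22.0 y = -953.69
-9.6 x + 84.2 y = 2021.47
Solving the 2×2 system: x ≈ 14.8, y ≈ 25.7 km.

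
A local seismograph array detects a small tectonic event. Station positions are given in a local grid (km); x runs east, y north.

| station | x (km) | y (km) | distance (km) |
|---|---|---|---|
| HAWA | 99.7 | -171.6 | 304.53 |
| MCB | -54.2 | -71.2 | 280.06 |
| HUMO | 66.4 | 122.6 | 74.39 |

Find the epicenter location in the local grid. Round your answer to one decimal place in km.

Circle about each station: (x − 99.7)² + (y + 171.6)² = 304.53²; (x + 54.2)² + (y + 71.2)² = 280.06²; (x − 66.4)² + (y − 122.6)² = 74.39².
Subtracting the HAWA equation from the MCB and HUMO equations removes the quadratic terms:
-307.8 x + 200.8 y = -17074.65
-66.6 x + 588.4 y = 67257.72
Solving the 2×2 system: x ≈ 140.4, y ≈ 130.2 km.

140.4 km east, 130.2 km north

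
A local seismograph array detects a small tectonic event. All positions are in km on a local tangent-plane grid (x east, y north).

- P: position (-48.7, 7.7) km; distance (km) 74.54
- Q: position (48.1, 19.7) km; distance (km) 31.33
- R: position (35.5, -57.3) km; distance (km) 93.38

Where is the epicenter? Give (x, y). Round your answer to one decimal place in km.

Circle about each station: (x + 48.7)² + (y − 7.7)² = 74.54²; (x − 48.1)² + (y − 19.7)² = 31.33²; (x − 35.5)² + (y + 57.3)² = 93.38².
Subtracting pairs of circle equations eliminates x²+y² and gives linear equations (the radical axes):
193.6 x + 24.0 y = 4845.36
168.4 x − 130.0 y = -1051.05
Solving the 2×2 system: x ≈ 20.7, y ≈ 34.9 km.
Check against P (with the unrounded x, y): √((x + 48.7)²+(y − 7.7)²) = 74.54 ≈ 74.54 km. ✓

x ≈ 20.7 km, y ≈ 34.9 km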